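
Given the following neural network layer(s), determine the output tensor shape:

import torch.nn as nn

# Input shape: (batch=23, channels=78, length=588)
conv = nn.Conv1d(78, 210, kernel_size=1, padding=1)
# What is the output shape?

Input shape: (23, 78, 588)
Output shape: (23, 210, 590)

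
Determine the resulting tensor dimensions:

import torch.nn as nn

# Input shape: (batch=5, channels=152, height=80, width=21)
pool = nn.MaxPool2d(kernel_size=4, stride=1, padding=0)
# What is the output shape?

Input shape: (5, 152, 80, 21)
Output shape: (5, 152, 77, 18)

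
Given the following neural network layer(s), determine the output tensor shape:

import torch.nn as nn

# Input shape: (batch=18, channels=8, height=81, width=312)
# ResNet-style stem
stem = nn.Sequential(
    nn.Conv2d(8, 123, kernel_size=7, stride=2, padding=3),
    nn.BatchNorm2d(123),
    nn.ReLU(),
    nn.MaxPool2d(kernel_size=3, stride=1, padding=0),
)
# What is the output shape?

Input shape: (18, 8, 81, 312)
  -> after Conv2d 7x7 stride=2: (18, 123, 41, 156)
Output shape: (18, 123, 39, 154)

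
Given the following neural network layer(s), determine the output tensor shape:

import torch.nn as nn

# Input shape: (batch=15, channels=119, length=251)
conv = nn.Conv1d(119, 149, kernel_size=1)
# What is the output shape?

Input shape: (15, 119, 251)
Output shape: (15, 149, 251)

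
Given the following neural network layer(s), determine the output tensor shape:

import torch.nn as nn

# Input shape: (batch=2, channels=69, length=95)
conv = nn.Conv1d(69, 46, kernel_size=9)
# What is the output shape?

Input shape: (2, 69, 95)
Output shape: (2, 46, 87)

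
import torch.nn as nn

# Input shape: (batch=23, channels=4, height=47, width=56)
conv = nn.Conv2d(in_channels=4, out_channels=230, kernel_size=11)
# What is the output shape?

Input shape: (23, 4, 47, 56)
Output shape: (23, 230, 37, 46)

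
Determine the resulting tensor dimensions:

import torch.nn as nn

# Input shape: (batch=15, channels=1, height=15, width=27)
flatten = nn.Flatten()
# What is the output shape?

Input shape: (15, 1, 15, 27)
Output shape: (15, 405)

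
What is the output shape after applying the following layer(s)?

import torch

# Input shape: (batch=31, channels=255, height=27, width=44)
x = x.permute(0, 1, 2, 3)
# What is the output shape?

Input shape: (31, 255, 27, 44)
Output shape: (31, 255, 27, 44)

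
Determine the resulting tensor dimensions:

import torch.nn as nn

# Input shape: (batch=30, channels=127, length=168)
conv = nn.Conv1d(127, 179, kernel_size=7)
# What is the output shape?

Input shape: (30, 127, 168)
Output shape: (30, 179, 162)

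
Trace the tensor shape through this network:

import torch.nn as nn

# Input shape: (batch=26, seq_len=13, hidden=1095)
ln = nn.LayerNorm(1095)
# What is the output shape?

Input shape: (26, 13, 1095)
Output shape: (26, 13, 1095)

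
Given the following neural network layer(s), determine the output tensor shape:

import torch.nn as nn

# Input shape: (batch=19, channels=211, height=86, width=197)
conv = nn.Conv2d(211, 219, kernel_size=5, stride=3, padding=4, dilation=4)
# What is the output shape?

Input shape: (19, 211, 86, 197)
Output shape: (19, 219, 26, 63)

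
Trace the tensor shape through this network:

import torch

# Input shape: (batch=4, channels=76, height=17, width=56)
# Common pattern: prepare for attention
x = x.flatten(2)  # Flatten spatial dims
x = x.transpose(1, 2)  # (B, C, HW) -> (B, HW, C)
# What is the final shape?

Input shape: (4, 76, 17, 56)
  -> after flatten(2): (4, 76, 952)
Output shape: (4, 952, 76)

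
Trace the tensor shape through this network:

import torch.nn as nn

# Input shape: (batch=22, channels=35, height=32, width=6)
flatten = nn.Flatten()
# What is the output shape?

Input shape: (22, 35, 32, 6)
Output shape: (22, 6720)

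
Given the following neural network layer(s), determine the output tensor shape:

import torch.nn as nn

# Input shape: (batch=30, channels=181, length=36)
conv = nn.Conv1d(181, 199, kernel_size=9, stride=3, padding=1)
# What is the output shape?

Input shape: (30, 181, 36)
Output shape: (30, 199, 10)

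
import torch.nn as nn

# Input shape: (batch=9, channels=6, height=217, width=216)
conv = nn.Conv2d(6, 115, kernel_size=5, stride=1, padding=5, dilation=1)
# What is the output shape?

Input shape: (9, 6, 217, 216)
Output shape: (9, 115, 223, 222)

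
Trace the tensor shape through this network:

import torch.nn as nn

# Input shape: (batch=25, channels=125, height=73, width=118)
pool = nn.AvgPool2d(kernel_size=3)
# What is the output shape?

Input shape: (25, 125, 73, 118)
Output shape: (25, 125, 24, 39)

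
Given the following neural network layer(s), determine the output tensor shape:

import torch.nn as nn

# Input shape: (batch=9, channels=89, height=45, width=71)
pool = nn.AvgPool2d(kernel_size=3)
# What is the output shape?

Input shape: (9, 89, 45, 71)
Output shape: (9, 89, 15, 23)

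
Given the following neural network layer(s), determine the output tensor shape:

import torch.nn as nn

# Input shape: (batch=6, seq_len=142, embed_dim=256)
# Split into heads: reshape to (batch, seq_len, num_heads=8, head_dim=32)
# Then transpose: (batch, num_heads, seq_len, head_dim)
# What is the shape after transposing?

Input shape: (6, 142, 256)
  -> after reshape: (6, 142, 8, 32)
Output shape: (6, 8, 142, 32)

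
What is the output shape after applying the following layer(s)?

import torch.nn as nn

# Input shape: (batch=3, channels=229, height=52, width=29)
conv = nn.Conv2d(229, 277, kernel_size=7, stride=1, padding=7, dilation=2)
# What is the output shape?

Input shape: (3, 229, 52, 29)
Output shape: (3, 277, 54, 31)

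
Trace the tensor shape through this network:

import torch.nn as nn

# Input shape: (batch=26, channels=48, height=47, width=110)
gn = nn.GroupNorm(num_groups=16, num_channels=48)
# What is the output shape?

Input shape: (26, 48, 47, 110)
Output shape: (26, 48, 47, 110)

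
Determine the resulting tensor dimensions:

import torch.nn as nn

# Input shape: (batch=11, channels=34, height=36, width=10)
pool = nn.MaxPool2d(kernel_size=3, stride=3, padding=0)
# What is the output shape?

Input shape: (11, 34, 36, 10)
Output shape: (11, 34, 12, 3)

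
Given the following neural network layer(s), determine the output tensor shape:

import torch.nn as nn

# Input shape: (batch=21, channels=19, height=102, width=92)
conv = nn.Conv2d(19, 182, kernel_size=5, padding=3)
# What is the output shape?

Input shape: (21, 19, 102, 92)
Output shape: (21, 182, 104, 94)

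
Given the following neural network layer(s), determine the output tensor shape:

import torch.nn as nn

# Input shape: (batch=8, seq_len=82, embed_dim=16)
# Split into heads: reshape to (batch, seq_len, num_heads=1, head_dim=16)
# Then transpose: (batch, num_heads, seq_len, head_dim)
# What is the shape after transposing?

Input shape: (8, 82, 16)
  -> after reshape: (8, 82, 1, 16)
Output shape: (8, 1, 82, 16)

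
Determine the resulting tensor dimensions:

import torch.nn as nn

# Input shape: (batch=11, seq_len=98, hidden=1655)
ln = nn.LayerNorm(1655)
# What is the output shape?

Input shape: (11, 98, 1655)
Output shape: (11, 98, 1655)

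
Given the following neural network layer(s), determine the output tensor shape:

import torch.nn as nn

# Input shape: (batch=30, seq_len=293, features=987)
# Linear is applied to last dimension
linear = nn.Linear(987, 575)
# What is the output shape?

Input shape: (30, 293, 987)
Output shape: (30, 293, 575)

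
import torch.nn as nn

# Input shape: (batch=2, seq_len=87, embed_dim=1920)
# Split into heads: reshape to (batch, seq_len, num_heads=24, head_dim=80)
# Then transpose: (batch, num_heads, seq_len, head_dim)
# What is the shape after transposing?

Input shape: (2, 87, 1920)
  -> after reshape: (2, 87, 24, 80)
Output shape: (2, 24, 87, 80)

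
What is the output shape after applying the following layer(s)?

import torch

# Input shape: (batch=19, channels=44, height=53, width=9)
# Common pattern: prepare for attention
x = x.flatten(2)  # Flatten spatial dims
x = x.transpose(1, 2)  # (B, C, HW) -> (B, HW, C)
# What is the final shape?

Input shape: (19, 44, 53, 9)
  -> after flatten(2): (19, 44, 477)
Output shape: (19, 477, 44)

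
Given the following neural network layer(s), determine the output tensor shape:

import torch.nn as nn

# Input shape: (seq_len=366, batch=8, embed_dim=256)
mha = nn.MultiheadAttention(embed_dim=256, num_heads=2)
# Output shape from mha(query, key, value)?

Input shape: (366, 8, 256)
Output shape: (366, 8, 256)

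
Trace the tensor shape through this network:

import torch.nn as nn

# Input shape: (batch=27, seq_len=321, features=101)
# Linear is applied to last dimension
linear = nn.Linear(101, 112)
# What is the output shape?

Input shape: (27, 321, 101)
Output shape: (27, 321, 112)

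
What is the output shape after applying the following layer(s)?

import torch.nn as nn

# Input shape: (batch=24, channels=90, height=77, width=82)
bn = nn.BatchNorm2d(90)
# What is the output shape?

Input shape: (24, 90, 77, 82)
Output shape: (24, 90, 77, 82)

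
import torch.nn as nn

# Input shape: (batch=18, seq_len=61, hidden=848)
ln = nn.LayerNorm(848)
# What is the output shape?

Input shape: (18, 61, 848)
Output shape: (18, 61, 848)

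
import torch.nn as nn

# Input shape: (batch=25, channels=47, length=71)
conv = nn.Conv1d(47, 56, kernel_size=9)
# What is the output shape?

Input shape: (25, 47, 71)
Output shape: (25, 56, 63)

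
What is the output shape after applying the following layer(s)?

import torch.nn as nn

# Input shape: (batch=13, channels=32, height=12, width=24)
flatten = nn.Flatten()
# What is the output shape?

Input shape: (13, 32, 12, 24)
Output shape: (13, 9216)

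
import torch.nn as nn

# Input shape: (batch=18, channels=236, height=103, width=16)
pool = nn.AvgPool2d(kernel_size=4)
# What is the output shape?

Input shape: (18, 236, 103, 16)
Output shape: (18, 236, 25, 4)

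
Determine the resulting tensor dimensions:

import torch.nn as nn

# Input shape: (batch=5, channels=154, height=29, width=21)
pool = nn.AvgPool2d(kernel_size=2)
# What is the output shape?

Input shape: (5, 154, 29, 21)
Output shape: (5, 154, 14, 10)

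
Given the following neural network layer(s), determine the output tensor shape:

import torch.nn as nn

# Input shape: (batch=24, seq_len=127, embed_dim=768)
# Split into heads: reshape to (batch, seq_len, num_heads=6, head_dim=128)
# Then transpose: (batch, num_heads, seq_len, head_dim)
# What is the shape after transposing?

Input shape: (24, 127, 768)
  -> after reshape: (24, 127, 6, 128)
Output shape: (24, 6, 127, 128)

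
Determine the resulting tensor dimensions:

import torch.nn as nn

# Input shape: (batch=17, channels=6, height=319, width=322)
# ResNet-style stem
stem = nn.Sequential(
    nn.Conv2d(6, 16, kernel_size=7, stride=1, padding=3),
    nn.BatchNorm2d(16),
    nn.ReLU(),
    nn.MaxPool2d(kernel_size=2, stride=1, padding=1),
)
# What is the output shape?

Input shape: (17, 6, 319, 322)
  -> after Conv2d 7x7 stride=1: (17, 16, 319, 322)
Output shape: (17, 16, 320, 323)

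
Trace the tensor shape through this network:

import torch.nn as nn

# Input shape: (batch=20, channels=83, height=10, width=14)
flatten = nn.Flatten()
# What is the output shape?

Input shape: (20, 83, 10, 14)
Output shape: (20, 11620)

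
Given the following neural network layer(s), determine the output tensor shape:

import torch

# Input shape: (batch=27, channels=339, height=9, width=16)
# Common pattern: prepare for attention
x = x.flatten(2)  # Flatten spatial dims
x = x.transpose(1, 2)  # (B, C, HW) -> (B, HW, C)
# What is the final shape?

Input shape: (27, 339, 9, 16)
  -> after flatten(2): (27, 339, 144)
Output shape: (27, 144, 339)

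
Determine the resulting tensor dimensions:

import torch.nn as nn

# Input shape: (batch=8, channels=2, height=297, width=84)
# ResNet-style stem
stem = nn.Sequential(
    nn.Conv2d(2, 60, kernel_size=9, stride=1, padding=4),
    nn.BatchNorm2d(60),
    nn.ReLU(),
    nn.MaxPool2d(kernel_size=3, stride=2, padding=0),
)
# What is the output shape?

Input shape: (8, 2, 297, 84)
  -> after Conv2d 9x9 stride=1: (8, 60, 297, 84)
Output shape: (8, 60, 148, 41)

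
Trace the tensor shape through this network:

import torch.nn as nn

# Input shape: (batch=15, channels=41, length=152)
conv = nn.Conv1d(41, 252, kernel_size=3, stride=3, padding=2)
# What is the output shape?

Input shape: (15, 41, 152)
Output shape: (15, 252, 52)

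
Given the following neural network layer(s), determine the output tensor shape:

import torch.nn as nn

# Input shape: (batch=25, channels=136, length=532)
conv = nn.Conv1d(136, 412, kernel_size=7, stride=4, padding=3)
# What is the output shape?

Input shape: (25, 136, 532)
Output shape: (25, 412, 133)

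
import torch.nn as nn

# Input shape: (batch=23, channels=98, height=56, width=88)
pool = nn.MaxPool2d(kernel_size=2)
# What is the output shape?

Input shape: (23, 98, 56, 88)
Output shape: (23, 98, 28, 44)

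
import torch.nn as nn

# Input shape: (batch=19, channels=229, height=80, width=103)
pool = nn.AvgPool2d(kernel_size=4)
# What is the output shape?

Input shape: (19, 229, 80, 103)
Output shape: (19, 229, 20, 25)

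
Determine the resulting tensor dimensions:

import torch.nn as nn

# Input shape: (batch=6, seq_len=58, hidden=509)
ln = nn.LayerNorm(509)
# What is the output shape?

Input shape: (6, 58, 509)
Output shape: (6, 58, 509)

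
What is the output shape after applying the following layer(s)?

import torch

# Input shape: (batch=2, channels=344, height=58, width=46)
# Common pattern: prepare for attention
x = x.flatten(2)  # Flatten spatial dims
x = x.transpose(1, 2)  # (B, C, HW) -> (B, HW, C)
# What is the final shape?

Input shape: (2, 344, 58, 46)
  -> after flatten(2): (2, 344, 2668)
Output shape: (2, 2668, 344)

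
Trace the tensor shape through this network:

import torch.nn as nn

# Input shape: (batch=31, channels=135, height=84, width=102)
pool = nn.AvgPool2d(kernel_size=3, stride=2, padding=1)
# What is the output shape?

Input shape: (31, 135, 84, 102)
Output shape: (31, 135, 42, 51)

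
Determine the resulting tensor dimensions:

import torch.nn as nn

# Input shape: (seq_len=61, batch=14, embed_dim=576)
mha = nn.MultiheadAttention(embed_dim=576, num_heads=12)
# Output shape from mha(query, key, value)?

Input shape: (61, 14, 576)
Output shape: (61, 14, 576)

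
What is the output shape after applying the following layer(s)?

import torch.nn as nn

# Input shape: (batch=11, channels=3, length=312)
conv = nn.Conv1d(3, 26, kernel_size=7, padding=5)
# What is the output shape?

Input shape: (11, 3, 312)
Output shape: (11, 26, 316)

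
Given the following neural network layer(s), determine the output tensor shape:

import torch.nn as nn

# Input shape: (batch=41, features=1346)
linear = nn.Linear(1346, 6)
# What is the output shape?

Input shape: (41, 1346)
Output shape: (41, 6)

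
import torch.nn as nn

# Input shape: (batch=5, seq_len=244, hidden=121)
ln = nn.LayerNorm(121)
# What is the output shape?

Input shape: (5, 244, 121)
Output shape: (5, 244, 121)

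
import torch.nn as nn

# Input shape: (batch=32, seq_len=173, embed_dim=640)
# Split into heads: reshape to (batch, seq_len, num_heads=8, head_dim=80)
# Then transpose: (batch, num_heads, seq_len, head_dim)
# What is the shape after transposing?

Input shape: (32, 173, 640)
  -> after reshape: (32, 173, 8, 80)
Output shape: (32, 8, 173, 80)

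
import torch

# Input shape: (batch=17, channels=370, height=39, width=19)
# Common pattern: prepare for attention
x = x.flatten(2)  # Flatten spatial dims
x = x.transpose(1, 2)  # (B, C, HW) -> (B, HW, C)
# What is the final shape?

Input shape: (17, 370, 39, 19)
  -> after flatten(2): (17, 370, 741)
Output shape: (17, 741, 370)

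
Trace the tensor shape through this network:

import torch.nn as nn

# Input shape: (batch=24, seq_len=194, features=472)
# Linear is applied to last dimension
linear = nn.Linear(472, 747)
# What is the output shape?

Input shape: (24, 194, 472)
Output shape: (24, 194, 747)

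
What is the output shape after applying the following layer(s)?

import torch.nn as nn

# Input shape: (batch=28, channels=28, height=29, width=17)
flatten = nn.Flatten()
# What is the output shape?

Input shape: (28, 28, 29, 17)
Output shape: (28, 13804)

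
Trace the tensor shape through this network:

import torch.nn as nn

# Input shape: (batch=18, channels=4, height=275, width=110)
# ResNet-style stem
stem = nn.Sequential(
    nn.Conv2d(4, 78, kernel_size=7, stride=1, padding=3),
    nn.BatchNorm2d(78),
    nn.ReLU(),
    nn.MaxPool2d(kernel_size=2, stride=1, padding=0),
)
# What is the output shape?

Input shape: (18, 4, 275, 110)
  -> after Conv2d 7x7 stride=1: (18, 78, 275, 110)
Output shape: (18, 78, 274, 109)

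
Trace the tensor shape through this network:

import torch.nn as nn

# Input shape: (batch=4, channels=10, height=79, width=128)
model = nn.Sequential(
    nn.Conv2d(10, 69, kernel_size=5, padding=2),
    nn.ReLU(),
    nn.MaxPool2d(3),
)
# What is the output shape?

Input shape: (4, 10, 79, 128)
  -> after Conv2d: (4, 69, 79, 128)
  -> after ReLU: (4, 69, 79, 128)
Output shape: (4, 69, 26, 42)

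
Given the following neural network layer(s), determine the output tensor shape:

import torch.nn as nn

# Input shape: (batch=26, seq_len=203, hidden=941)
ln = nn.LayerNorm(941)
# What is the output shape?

Input shape: (26, 203, 941)
Output shape: (26, 203, 941)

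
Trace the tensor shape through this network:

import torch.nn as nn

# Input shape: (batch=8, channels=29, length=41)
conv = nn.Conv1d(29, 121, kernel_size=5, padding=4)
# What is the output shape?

Input shape: (8, 29, 41)
Output shape: (8, 121, 45)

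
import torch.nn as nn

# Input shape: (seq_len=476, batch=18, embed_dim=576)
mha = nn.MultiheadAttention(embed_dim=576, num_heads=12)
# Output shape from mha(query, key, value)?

Input shape: (476, 18, 576)
Output shape: (476, 18, 576)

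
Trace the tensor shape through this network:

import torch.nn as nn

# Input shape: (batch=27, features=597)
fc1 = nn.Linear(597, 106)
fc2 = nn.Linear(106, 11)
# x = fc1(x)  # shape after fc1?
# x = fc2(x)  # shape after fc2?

Input shape: (27, 597)
  -> after fc1: (27, 106)
Output shape: (27, 11)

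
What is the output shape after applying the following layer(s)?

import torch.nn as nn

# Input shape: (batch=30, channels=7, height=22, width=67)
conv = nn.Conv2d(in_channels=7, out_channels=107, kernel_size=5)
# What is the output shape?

Input shape: (30, 7, 22, 67)
Output shape: (30, 107, 18, 63)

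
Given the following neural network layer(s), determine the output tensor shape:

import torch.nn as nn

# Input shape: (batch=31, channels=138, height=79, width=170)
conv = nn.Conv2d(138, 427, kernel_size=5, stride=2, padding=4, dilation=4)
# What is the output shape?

Input shape: (31, 138, 79, 170)
Output shape: (31, 427, 36, 81)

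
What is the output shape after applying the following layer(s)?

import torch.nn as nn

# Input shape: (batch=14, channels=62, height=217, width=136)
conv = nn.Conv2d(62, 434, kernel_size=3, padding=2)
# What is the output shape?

Input shape: (14, 62, 217, 136)
Output shape: (14, 434, 219, 138)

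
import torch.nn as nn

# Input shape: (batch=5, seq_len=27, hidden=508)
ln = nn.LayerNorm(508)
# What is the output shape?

Input shape: (5, 27, 508)
Output shape: (5, 27, 508)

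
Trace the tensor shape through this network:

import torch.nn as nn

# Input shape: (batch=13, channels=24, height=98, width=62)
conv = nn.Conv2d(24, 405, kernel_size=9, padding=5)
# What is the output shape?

Input shape: (13, 24, 98, 62)
Output shape: (13, 405, 100, 64)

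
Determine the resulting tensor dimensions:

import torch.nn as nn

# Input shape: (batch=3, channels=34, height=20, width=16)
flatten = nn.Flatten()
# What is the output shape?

Input shape: (3, 34, 20, 16)
Output shape: (3, 10880)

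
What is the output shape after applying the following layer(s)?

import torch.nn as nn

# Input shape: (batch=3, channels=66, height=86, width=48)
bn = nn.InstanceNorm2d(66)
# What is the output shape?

Input shape: (3, 66, 86, 48)
Output shape: (3, 66, 86, 48)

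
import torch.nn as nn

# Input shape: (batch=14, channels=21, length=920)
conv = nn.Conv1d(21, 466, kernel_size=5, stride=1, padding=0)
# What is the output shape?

Input shape: (14, 21, 920)
Output shape: (14, 466, 916)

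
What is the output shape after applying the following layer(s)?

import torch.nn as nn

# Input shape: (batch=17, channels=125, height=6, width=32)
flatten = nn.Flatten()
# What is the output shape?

Input shape: (17, 125, 6, 32)
Output shape: (17, 24000)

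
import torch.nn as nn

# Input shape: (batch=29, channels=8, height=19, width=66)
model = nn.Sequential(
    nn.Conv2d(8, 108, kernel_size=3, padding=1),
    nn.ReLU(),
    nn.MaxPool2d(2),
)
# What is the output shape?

Input shape: (29, 8, 19, 66)
  -> after Conv2d: (29, 108, 19, 66)
  -> after ReLU: (29, 108, 19, 66)
Output shape: (29, 108, 9, 33)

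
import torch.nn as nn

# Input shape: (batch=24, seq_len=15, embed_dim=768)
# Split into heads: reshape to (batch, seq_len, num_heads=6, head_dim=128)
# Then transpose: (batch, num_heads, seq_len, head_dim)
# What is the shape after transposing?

Input shape: (24, 15, 768)
  -> after reshape: (24, 15, 6, 128)
Output shape: (24, 6, 15, 128)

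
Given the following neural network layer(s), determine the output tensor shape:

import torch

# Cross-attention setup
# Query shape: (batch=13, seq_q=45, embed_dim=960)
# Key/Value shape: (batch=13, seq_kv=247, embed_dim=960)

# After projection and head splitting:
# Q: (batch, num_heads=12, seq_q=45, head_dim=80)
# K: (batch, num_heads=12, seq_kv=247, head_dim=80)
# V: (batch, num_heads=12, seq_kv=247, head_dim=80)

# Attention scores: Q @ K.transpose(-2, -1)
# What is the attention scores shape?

Input shape: (13, 45, 960)
Output shape: (13, 12, 45, 247)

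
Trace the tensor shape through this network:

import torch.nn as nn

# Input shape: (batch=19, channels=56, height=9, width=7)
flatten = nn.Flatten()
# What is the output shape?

Input shape: (19, 56, 9, 7)
Output shape: (19, 3528)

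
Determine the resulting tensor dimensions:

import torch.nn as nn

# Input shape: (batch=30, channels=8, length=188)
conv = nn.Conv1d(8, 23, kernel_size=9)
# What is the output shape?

Input shape: (30, 8, 188)
Output shape: (30, 23, 180)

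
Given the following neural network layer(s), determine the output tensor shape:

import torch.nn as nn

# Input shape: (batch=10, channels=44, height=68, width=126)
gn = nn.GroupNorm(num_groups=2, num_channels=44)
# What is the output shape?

Input shape: (10, 44, 68, 126)
Output shape: (10, 44, 68, 126)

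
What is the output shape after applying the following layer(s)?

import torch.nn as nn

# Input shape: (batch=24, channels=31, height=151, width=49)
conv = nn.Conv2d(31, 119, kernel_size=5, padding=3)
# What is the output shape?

Input shape: (24, 31, 151, 49)
Output shape: (24, 119, 153, 51)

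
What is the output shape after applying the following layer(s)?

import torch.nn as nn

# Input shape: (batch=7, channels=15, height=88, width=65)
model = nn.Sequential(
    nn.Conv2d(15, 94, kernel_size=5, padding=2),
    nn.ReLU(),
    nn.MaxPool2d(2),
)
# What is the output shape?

Input shape: (7, 15, 88, 65)
  -> after Conv2d: (7, 94, 88, 65)
  -> after ReLU: (7, 94, 88, 65)
Output shape: (7, 94, 44, 32)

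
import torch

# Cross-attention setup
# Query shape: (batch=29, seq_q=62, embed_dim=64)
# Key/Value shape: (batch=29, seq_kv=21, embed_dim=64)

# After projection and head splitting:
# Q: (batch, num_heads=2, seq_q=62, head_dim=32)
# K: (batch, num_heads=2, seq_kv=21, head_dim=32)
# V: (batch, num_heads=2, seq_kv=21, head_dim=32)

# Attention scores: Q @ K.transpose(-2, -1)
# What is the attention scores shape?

Input shape: (29, 62, 64)
Output shape: (29, 2, 62, 21)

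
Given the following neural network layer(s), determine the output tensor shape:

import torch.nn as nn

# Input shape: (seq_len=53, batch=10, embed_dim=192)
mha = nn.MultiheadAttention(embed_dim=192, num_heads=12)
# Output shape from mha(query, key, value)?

Input shape: (53, 10, 192)
Output shape: (53, 10, 192)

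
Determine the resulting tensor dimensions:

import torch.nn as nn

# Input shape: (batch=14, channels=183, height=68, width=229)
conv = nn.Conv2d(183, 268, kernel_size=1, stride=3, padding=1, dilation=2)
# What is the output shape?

Input shape: (14, 183, 68, 229)
Output shape: (14, 268, 24, 77)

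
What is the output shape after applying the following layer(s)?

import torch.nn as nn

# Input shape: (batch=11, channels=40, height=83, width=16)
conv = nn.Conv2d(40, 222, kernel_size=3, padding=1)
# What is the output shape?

Input shape: (11, 40, 83, 16)
Output shape: (11, 222, 83, 16)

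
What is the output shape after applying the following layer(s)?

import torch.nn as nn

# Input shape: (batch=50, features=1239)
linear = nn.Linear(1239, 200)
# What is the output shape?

Input shape: (50, 1239)
Output shape: (50, 200)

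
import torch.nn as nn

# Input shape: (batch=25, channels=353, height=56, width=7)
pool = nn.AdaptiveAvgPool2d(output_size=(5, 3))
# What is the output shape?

Input shape: (25, 353, 56, 7)
Output shape: (25, 353, 5, 3)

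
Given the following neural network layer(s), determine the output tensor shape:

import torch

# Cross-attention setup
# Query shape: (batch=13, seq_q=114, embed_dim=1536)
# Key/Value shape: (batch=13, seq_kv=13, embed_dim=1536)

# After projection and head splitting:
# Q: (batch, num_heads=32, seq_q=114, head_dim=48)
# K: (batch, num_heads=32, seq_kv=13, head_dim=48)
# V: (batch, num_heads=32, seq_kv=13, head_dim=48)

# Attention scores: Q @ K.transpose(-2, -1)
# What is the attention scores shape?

Input shape: (13, 114, 1536)
Output shape: (13, 32, 114, 13)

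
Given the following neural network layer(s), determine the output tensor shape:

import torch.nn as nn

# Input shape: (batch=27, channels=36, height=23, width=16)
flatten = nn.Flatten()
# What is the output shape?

Input shape: (27, 36, 23, 16)
Output shape: (27, 13248)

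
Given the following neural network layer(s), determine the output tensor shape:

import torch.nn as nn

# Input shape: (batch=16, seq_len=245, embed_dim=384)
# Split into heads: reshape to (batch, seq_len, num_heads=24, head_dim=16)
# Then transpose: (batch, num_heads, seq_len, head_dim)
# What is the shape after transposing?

Input shape: (16, 245, 384)
  -> after reshape: (16, 245, 24, 16)
Output shape: (16, 24, 245, 16)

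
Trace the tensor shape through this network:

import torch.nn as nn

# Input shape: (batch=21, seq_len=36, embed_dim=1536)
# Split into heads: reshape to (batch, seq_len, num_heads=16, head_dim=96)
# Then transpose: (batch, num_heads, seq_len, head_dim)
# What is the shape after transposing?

Input shape: (21, 36, 1536)
  -> after reshape: (21, 36, 16, 96)
Output shape: (21, 16, 36, 96)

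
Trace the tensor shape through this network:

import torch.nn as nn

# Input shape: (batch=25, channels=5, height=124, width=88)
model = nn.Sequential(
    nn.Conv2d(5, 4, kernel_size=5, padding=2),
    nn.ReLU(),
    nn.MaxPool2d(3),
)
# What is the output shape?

Input shape: (25, 5, 124, 88)
  -> after Conv2d: (25, 4, 124, 88)
  -> after ReLU: (25, 4, 124, 88)
Output shape: (25, 4, 41, 29)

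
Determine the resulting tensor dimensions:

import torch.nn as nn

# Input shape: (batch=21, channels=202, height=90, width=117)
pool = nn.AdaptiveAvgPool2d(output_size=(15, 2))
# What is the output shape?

Input shape: (21, 202, 90, 117)
Output shape: (21, 202, 15, 2)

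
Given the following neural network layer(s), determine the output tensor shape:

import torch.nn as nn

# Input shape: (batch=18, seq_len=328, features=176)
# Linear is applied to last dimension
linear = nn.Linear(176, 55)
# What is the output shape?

Input shape: (18, 328, 176)
Output shape: (18, 328, 55)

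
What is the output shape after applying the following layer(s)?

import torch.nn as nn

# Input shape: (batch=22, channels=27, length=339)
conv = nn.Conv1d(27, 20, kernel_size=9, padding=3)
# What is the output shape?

Input shape: (22, 27, 339)
Output shape: (22, 20, 337)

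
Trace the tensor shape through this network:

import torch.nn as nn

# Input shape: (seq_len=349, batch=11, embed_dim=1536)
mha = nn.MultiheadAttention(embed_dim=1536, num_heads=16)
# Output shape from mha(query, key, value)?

Input shape: (349, 11, 1536)
Output shape: (349, 11, 1536)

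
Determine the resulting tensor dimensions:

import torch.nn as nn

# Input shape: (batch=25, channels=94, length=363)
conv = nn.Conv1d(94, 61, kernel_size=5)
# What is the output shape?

Input shape: (25, 94, 363)
Output shape: (25, 61, 359)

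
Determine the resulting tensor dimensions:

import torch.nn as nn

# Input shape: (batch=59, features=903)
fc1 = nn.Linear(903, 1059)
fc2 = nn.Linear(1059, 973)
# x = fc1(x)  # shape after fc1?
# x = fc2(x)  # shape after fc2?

Input shape: (59, 903)
  -> after fc1: (59, 1059)
Output shape: (59, 973)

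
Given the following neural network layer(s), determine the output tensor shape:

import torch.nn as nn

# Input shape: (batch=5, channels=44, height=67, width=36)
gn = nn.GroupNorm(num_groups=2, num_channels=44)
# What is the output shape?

Input shape: (5, 44, 67, 36)
Output shape: (5, 44, 67, 36)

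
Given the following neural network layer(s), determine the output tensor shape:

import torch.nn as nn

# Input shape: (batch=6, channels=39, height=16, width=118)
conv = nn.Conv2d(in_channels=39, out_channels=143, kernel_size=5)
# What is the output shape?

Input shape: (6, 39, 16, 118)
Output shape: (6, 143, 12, 114)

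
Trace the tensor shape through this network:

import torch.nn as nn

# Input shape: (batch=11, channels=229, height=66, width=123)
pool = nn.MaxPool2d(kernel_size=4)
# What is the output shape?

Input shape: (11, 229, 66, 123)
Output shape: (11, 229, 16, 30)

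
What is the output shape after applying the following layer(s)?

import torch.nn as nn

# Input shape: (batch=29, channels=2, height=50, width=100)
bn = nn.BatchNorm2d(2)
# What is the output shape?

Input shape: (29, 2, 50, 100)
Output shape: (29, 2, 50, 100)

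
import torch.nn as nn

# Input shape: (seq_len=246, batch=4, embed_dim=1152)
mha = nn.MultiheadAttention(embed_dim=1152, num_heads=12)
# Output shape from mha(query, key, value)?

Input shape: (246, 4, 1152)
Output shape: (246, 4, 1152)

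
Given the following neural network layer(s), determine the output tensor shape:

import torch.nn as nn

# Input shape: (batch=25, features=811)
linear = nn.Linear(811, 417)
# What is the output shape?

Input shape: (25, 811)
Output shape: (25, 417)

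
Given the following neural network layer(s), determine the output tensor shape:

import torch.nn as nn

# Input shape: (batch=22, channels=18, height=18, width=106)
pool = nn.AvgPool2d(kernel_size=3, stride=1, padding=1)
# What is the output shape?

Input shape: (22, 18, 18, 106)
Output shape: (22, 18, 18, 106)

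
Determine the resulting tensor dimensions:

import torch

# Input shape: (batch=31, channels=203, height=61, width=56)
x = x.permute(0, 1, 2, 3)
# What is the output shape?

Input shape: (31, 203, 61, 56)
Output shape: (31, 203, 61, 56)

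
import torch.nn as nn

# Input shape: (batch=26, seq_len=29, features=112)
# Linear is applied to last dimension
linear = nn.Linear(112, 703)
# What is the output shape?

Input shape: (26, 29, 112)
Output shape: (26, 29, 703)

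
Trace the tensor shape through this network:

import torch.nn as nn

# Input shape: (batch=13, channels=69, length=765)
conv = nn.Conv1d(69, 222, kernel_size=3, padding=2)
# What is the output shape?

Input shape: (13, 69, 765)
Output shape: (13, 222, 767)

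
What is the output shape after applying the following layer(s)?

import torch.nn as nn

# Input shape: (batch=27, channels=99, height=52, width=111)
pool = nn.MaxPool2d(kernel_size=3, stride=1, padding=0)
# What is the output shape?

Input shape: (27, 99, 52, 111)
Output shape: (27, 99, 50, 109)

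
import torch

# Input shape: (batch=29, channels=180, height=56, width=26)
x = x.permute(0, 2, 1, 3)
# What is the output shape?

Input shape: (29, 180, 56, 26)
Output shape: (29, 56, 180, 26)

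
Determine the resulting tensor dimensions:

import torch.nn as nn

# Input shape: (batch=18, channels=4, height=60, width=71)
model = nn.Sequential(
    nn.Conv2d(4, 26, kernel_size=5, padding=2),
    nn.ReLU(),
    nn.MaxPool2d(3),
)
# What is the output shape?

Input shape: (18, 4, 60, 71)
  -> after Conv2d: (18, 26, 60, 71)
  -> after ReLU: (18, 26, 60, 71)
Output shape: (18, 26, 20, 23)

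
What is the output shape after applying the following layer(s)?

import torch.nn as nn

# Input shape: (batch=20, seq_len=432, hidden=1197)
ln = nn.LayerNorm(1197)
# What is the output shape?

Input shape: (20, 432, 1197)
Output shape: (20, 432, 1197)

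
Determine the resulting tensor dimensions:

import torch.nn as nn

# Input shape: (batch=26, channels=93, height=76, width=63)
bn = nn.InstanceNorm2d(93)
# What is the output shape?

Input shape: (26, 93, 76, 63)
Output shape: (26, 93, 76, 63)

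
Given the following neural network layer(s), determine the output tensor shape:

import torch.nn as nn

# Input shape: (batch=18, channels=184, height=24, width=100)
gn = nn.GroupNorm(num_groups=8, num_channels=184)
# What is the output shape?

Input shape: (18, 184, 24, 100)
Output shape: (18, 184, 24, 100)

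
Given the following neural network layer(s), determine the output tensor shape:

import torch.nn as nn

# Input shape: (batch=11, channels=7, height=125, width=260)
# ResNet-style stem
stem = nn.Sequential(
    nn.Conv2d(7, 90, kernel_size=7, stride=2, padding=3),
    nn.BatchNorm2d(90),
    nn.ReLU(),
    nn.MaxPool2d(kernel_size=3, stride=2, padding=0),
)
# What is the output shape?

Input shape: (11, 7, 125, 260)
  -> after Conv2d 7x7 stride=2: (11, 90, 63, 130)
Output shape: (11, 90, 31, 64)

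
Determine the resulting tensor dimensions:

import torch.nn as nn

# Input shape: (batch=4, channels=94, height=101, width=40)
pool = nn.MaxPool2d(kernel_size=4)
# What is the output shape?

Input shape: (4, 94, 101, 40)
Output shape: (4, 94, 25, 10)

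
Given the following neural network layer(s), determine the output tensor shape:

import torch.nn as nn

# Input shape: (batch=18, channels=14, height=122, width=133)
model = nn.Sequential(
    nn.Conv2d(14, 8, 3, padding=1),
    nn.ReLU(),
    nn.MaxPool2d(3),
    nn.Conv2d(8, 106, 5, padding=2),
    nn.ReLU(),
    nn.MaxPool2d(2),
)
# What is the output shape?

Input shape: (18, 14, 122, 133)
  -> after first Conv2d: (18, 8, 122, 133)
  -> after first MaxPool2d: (18, 8, 40, 44)
  -> after second Conv2d: (18, 106, 40, 44)
Output shape: (18, 106, 20, 22)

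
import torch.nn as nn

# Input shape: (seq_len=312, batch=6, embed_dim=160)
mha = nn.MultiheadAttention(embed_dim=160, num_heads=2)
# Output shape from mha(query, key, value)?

Input shape: (312, 6, 160)
Output shape: (312, 6, 160)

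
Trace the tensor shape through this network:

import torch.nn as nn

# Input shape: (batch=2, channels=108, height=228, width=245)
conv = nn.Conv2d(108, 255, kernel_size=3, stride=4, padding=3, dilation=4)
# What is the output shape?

Input shape: (2, 108, 228, 245)
Output shape: (2, 255, 57, 61)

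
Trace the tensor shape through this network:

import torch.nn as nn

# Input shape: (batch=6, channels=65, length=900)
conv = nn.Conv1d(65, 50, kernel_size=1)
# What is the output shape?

Input shape: (6, 65, 900)
Output shape: (6, 50, 900)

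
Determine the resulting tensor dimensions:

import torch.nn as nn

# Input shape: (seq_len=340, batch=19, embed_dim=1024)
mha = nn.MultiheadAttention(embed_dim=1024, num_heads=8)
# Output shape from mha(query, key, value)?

Input shape: (340, 19, 1024)
Output shape: (340, 19, 1024)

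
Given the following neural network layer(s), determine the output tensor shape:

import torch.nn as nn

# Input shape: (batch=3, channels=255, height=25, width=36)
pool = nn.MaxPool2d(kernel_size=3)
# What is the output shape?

Input shape: (3, 255, 25, 36)
Output shape: (3, 255, 8, 12)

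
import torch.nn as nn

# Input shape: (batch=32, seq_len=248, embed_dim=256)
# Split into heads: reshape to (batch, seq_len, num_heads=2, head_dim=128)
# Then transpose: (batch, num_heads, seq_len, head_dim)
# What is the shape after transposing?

Input shape: (32, 248, 256)
  -> after reshape: (32, 248, 2, 128)
Output shape: (32, 2, 248, 128)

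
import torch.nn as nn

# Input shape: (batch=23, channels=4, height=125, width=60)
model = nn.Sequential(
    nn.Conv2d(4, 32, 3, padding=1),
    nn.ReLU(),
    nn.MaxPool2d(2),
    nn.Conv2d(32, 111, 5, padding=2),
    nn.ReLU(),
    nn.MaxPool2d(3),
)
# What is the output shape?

Input shape: (23, 4, 125, 60)
  -> after first Conv2d: (23, 32, 125, 60)
  -> after first MaxPool2d: (23, 32, 62, 30)
  -> after second Conv2d: (23, 111, 62, 30)
Output shape: (23, 111, 20, 10)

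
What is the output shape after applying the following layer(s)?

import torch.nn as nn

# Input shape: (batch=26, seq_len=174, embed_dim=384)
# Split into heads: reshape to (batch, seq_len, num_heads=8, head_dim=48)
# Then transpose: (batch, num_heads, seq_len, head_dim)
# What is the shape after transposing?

Input shape: (26, 174, 384)
  -> after reshape: (26, 174, 8, 48)
Output shape: (26, 8, 174, 48)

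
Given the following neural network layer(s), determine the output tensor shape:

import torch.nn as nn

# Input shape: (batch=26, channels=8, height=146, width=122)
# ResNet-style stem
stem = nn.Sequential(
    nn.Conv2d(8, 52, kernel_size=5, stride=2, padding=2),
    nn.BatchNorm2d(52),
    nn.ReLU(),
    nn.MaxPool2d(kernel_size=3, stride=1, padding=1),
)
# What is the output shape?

Input shape: (26, 8, 146, 122)
  -> after Conv2d 5x5 stride=2: (26, 52, 73, 61)
Output shape: (26, 52, 73, 61)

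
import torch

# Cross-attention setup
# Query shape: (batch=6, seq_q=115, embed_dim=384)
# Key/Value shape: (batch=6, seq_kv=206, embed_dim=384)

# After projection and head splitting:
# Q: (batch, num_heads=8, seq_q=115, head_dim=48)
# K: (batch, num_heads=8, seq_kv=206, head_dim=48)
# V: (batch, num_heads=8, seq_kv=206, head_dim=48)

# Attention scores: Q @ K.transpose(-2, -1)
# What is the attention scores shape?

Input shape: (6, 115, 384)
Output shape: (6, 8, 115, 206)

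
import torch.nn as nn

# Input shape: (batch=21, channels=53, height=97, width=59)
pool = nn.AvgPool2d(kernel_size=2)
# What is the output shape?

Input shape: (21, 53, 97, 59)
Output shape: (21, 53, 48, 29)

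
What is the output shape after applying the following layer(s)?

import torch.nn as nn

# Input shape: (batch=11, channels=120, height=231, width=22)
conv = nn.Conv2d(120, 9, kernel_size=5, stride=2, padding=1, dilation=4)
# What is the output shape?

Input shape: (11, 120, 231, 22)
Output shape: (11, 9, 109, 4)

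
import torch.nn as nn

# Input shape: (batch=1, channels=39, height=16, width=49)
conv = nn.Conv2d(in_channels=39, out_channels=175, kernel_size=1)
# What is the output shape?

Input shape: (1, 39, 16, 49)
Output shape: (1, 175, 16, 49)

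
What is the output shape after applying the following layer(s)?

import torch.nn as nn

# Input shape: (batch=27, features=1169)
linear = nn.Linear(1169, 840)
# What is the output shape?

Input shape: (27, 1169)
Output shape: (27, 840)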